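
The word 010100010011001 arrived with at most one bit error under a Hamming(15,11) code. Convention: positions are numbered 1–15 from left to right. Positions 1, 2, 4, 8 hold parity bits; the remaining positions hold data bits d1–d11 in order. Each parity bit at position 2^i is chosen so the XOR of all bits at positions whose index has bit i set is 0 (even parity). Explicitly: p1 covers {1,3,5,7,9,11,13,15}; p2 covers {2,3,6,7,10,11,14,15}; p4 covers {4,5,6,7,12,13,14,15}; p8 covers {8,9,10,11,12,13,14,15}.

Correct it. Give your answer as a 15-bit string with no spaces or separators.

010101010011001

s1 (pos 1,3,5,7,9,11,13,15): 0⊕0⊕0⊕0⊕0⊕1⊕0⊕1 = 0
s2 (pos 2,3,6,7,10,11,14,15): 1⊕0⊕0⊕0⊕0⊕1⊕0⊕1 = 1
s4 (pos 4,5,6,7,12,13,14,15): 1⊕0⊕0⊕0⊕1⊕0⊕0⊕1 = 1
s8 (pos 8,9,10,11,12,13,14,15): 1⊕0⊕0⊕1⊕1⊕0⊕0⊕1 = 0
Syndrome s8…s1 = 0110 → error at position 6.
Flip position 6: 010100010011001 → 010101010011001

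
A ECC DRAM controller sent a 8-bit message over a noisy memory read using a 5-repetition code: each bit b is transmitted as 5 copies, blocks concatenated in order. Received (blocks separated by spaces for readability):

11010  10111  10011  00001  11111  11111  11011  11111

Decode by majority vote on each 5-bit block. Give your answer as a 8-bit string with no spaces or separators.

11101111

Block 1 (11010): 3 ones → 1
Block 2 (10111): 4 ones → 1
Block 3 (10011): 3 ones → 1
Block 4 (00001): 1 one → 0
Block 5 (11111): 5 ones → 1
Block 6 (11111): 5 ones → 1
Block 7 (11011): 4 ones → 1
Block 8 (11111): 5 ones → 1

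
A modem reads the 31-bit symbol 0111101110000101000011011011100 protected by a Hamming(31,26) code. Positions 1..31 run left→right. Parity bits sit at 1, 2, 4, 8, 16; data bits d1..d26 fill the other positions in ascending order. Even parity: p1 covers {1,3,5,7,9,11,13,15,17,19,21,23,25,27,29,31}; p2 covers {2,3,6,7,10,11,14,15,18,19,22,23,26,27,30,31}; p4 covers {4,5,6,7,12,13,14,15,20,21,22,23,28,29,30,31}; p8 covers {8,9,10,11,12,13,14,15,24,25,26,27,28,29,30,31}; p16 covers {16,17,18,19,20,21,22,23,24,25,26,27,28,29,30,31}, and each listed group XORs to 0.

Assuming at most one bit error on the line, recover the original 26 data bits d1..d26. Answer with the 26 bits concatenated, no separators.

s1 (pos 1,3,5,7,9,11,13,15,17,19,21,23,25,27,29,31): 0⊕1⊕1⊕1⊕1⊕0⊕0⊕0⊕0⊕0⊕1⊕0⊕1⊕1⊕1⊕0 = 0
s2 (pos 2,3,6,7,10,11,14,15,18,19,22,23,26,27,30,31): 1⊕1⊕0⊕1⊕0⊕0⊕1⊕0⊕0⊕0⊕1⊕0⊕0⊕1⊕0⊕0 = 0
s4 (pos 4,5,6,7,12,13,14,15,20,21,22,23,28,29,30,31): 1⊕1⊕0⊕1⊕0⊕0⊕1⊕0⊕0⊕1⊕1⊕0⊕1⊕1⊕0⊕0 = 0
s8 (pos 8,9,10,11,12,13,14,15,24,25,26,27,28,29,30,31): 1⊕1⊕0⊕0⊕0⊕0⊕1⊕0⊕1⊕1⊕0⊕1⊕1⊕1⊕0⊕0 = 0
s16 (pos 16,17,18,19,20,21,22,23,24,25,26,27,28,29,30,31): 1⊕0⊕0⊕0⊕0⊕1⊕1⊕0⊕1⊕1⊕0⊕1⊕1⊕1⊕0⊕0 = 0
Syndrome s16…s1 = 00000 → no error.
Read data bits from positions 3,5,6,7,9,10,11,12,13,14,15,17,18,19,20,21,22,23,24,25,26,27,28,29,30,31: 11011000010000011011011100

11011000010000011011011100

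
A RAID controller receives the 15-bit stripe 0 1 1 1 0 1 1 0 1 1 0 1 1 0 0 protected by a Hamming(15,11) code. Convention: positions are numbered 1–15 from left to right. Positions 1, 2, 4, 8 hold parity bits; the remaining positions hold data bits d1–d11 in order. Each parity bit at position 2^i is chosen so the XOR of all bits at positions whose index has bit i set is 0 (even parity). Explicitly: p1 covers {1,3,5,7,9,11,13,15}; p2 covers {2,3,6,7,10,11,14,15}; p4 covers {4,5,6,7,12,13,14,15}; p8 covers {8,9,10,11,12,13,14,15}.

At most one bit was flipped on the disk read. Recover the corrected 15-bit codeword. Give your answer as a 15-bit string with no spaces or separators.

011100101101100

s1 (pos 1,3,5,7,9,11,13,15): 0⊕1⊕0⊕1⊕1⊕0⊕1⊕0 = 0
s2 (pos 2,3,6,7,10,11,14,15): 1⊕1⊕1⊕1⊕1⊕0⊕0⊕0 = 1
s4 (pos 4,5,6,7,12,13,14,15): 1⊕0⊕1⊕1⊕1⊕1⊕0⊕0 = 1
s8 (pos 8,9,10,11,12,13,14,15): 0⊕1⊕1⊕0⊕1⊕1⊕0⊕0 = 0
Syndrome s8…s1 = 0110 → error at position 6.
Flip position 6: 011101101101100 → 011100101101100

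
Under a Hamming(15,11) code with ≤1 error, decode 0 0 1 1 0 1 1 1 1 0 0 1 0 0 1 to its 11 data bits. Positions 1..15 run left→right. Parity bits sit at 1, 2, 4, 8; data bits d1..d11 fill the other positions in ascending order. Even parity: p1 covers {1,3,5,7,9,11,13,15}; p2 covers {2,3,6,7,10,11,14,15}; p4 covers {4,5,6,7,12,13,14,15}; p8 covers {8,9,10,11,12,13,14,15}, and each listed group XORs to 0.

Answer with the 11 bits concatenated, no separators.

10111001001

s1 (pos 1,3,5,7,9,11,13,15): 0⊕1⊕0⊕1⊕1⊕0⊕0⊕1 = 0
s2 (pos 2,3,6,7,10,11,14,15): 0⊕1⊕1⊕1⊕0⊕0⊕0⊕1 = 0
s4 (pos 4,5,6,7,12,13,14,15): 1⊕0⊕1⊕1⊕1⊕0⊕0⊕1 = 1
s8 (pos 8,9,10,11,12,13,14,15): 1⊕1⊕0⊕0⊕1⊕0⊕0⊕1 = 0
Syndrome s8…s1 = 0100 → error at position 4.
Flip position 4: 001101111001001 → 001001111001001
Read data bits from positions 3,5,6,7,9,10,11,12,13,14,15: 10111001001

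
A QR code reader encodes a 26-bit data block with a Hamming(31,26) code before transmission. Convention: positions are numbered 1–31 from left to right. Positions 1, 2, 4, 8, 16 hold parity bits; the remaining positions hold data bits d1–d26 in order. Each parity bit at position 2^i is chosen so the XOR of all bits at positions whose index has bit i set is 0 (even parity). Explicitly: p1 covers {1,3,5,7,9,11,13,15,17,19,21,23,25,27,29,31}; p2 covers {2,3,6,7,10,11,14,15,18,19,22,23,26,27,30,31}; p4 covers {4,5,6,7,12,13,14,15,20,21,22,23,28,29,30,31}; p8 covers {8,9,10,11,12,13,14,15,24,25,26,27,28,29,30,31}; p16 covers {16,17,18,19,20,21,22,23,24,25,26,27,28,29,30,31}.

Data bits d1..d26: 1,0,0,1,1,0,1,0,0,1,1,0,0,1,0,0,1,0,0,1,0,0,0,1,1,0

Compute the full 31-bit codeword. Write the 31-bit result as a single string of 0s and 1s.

Place data at non-parity positions: p1 p2 1 p4 0 0 1 p8 1 0 1 0 0 1 1 p16 0 0 1 0 0 1 0 0 1 0 0 0 1 1 0
p1 (pos 1,3,5,7,9,11,13,15,17,19,21,23,25,27,29,31): XOR of data positions = 1⊕0⊕1⊕1⊕1⊕0⊕1⊕0⊕1⊕0⊕0⊕1⊕0⊕1⊕0 = 0
p2 (pos 2,3,6,7,10,11,14,15,18,19,22,23,26,27,30,31): XOR of data positions = 1⊕0⊕1⊕0⊕1⊕1⊕1⊕0⊕1⊕1⊕0⊕0⊕0⊕1⊕0 = 0
p4 (pos 4,5,6,7,12,13,14,15,20,21,22,23,28,29,30,31): XOR of data positions = 0⊕0⊕1⊕0⊕0⊕1⊕1⊕0⊕0⊕1⊕0⊕0⊕1⊕1⊕0 = 0
p8 (pos 8,9,10,11,12,13,14,15,24,25,26,27,28,29,30,31): XOR of data positions = 1⊕0⊕1⊕0⊕0⊕1⊕1⊕0⊕1⊕0⊕0⊕0⊕1⊕1⊕0 = 1
p16 (pos 16,17,18,19,20,21,22,23,24,25,26,27,28,29,30,31): XOR of data positions = 0⊕0⊕1⊕0⊕0⊕1⊕0⊕0⊕1⊕0⊕0⊕0⊕1⊕1⊕0 = 1
Codeword: 0010001110100111001001001000110

0010001110100111001001001000110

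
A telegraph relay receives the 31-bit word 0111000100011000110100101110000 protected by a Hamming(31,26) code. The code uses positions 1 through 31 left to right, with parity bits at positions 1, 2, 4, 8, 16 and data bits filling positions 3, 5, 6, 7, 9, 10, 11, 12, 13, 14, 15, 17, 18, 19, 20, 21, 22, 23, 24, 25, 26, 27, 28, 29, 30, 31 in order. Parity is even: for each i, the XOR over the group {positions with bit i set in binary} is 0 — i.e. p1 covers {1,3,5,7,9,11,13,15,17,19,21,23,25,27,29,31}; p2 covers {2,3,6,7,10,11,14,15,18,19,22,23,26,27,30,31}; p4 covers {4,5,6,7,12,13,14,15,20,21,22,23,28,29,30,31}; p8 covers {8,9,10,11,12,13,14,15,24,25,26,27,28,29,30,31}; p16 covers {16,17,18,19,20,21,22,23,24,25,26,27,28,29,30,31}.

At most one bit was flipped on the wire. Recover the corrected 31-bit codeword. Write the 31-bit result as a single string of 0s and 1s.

s1 (pos 1,3,5,7,9,11,13,15,17,19,21,23,25,27,29,31): 0⊕1⊕0⊕0⊕0⊕0⊕1⊕0⊕1⊕0⊕0⊕1⊕1⊕1⊕0⊕0 = 0
s2 (pos 2,3,6,7,10,11,14,15,18,19,22,23,26,27,30,31): 1⊕1⊕0⊕0⊕0⊕0⊕0⊕0⊕1⊕0⊕0⊕1⊕1⊕1⊕0⊕0 = 0
s4 (pos 4,5,6,7,12,13,14,15,20,21,22,23,28,29,30,31): 1⊕0⊕0⊕0⊕1⊕1⊕0⊕0⊕1⊕0⊕0⊕1⊕0⊕0⊕0⊕0 = 1
s8 (pos 8,9,10,11,12,13,14,15,24,25,26,27,28,29,30,31): 1⊕0⊕0⊕0⊕1⊕1⊕0⊕0⊕0⊕1⊕1⊕1⊕0⊕0⊕0⊕0 = 0
s16 (pos 16,17,18,19,20,21,22,23,24,25,26,27,28,29,30,31): 0⊕1⊕1⊕0⊕1⊕0⊕0⊕1⊕0⊕1⊕1⊕1⊕0⊕0⊕0⊕0 = 1
Syndrome s16…s1 = 10100 → error at position 20.
Flip position 20: 0111000100011000110100101110000 → 0111000100011000110000101110000

0111000100011000110000101110000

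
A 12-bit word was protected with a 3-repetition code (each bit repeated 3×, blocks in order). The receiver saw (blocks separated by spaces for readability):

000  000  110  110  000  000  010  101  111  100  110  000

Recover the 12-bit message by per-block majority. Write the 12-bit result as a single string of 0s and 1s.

001100011010

Block 1 (000): 0 ones → 0
Block 2 (000): 0 ones → 0
Block 3 (110): 2 ones → 1
Block 4 (110): 2 ones → 1
Block 5 (000): 0 ones → 0
Block 6 (000): 0 ones → 0
Block 7 (010): 1 one → 0
Block 8 (101): 2 ones → 1
Block 9 (111): 3 ones → 1
Block 10 (100): 1 one → 0
Block 11 (110): 2 ones → 1
Block 12 (000): 0 ones → 0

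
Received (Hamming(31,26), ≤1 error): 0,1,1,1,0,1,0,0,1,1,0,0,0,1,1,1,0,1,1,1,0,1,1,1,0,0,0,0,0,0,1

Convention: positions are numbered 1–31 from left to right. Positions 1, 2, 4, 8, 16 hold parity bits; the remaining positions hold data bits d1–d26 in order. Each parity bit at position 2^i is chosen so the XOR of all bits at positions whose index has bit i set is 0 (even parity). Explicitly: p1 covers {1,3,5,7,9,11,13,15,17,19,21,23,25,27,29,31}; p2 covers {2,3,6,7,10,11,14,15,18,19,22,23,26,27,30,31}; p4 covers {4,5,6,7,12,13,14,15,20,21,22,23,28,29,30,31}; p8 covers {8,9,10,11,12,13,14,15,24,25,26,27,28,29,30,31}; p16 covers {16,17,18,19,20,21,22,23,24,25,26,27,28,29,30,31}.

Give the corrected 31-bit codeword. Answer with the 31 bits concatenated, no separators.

0011010011000111011101110000001

s1 (pos 1,3,5,7,9,11,13,15,17,19,21,23,25,27,29,31): 0⊕1⊕0⊕0⊕1⊕0⊕0⊕1⊕0⊕1⊕0⊕1⊕0⊕0⊕0⊕1 = 0
s2 (pos 2,3,6,7,10,11,14,15,18,19,22,23,26,27,30,31): 1⊕1⊕1⊕0⊕1⊕0⊕1⊕1⊕1⊕1⊕1⊕1⊕0⊕0⊕0⊕1 = 1
s4 (pos 4,5,6,7,12,13,14,15,20,21,22,23,28,29,30,31): 1⊕0⊕1⊕0⊕0⊕0⊕1⊕1⊕1⊕0⊕1⊕1⊕0⊕0⊕0⊕1 = 0
s8 (pos 8,9,10,11,12,13,14,15,24,25,26,27,28,29,30,31): 0⊕1⊕1⊕0⊕0⊕0⊕1⊕1⊕1⊕0⊕0⊕0⊕0⊕0⊕0⊕1 = 0
s16 (pos 16,17,18,19,20,21,22,23,24,25,26,27,28,29,30,31): 1⊕0⊕1⊕1⊕1⊕0⊕1⊕1⊕1⊕0⊕0⊕0⊕0⊕0⊕0⊕1 = 0
Syndrome s16…s1 = 00010 → error at position 2.
Flip position 2: 0111010011000111011101110000001 → 0011010011000111011101110000001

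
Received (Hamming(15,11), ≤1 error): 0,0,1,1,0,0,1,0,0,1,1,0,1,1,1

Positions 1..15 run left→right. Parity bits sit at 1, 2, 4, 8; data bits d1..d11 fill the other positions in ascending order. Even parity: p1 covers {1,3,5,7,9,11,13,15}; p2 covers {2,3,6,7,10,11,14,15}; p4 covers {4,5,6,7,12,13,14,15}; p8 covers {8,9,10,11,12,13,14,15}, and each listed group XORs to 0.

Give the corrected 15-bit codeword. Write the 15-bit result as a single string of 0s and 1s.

001100100110011

s1 (pos 1,3,5,7,9,11,13,15): 0⊕1⊕0⊕1⊕0⊕1⊕1⊕1 = 1
s2 (pos 2,3,6,7,10,11,14,15): 0⊕1⊕0⊕1⊕1⊕1⊕1⊕1 = 0
s4 (pos 4,5,6,7,12,13,14,15): 1⊕0⊕0⊕1⊕0⊕1⊕1⊕1 = 1
s8 (pos 8,9,10,11,12,13,14,15): 0⊕0⊕1⊕1⊕0⊕1⊕1⊕1 = 1
Syndrome s8…s1 = 1101 → error at position 13.
Flip position 13: 001100100110111 → 001100100110011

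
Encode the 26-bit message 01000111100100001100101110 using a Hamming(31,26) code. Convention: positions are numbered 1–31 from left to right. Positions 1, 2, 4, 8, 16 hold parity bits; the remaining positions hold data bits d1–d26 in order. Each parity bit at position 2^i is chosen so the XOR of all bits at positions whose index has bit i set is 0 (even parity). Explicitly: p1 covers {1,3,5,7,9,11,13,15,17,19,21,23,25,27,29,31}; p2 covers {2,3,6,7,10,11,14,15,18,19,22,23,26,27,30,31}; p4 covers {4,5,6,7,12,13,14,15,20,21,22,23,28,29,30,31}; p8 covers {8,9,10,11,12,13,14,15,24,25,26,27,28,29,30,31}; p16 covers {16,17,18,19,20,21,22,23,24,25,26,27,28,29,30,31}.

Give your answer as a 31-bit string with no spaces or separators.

Place data at non-parity positions: p1 p2 0 p4 1 0 0 p8 0 1 1 1 1 0 0 p16 1 0 0 0 0 1 1 0 0 1 0 1 1 1 0
p1 (pos 1,3,5,7,9,11,13,15,17,19,21,23,25,27,29,31): XOR of data positions = 0⊕1⊕0⊕0⊕1⊕1⊕0⊕1⊕0⊕0⊕1⊕0⊕0⊕1⊕0 = 0
p2 (pos 2,3,6,7,10,11,14,15,18,19,22,23,26,27,30,31): XOR of data positions = 0⊕0⊕0⊕1⊕1⊕0⊕0⊕0⊕0⊕1⊕1⊕1⊕0⊕1⊕0 = 0
p4 (pos 4,5,6,7,12,13,14,15,20,21,22,23,28,29,30,31): XOR of data positions = 1⊕0⊕0⊕1⊕1⊕0⊕0⊕0⊕0⊕1⊕1⊕1⊕1⊕1⊕0 = 0
p8 (pos 8,9,10,11,12,13,14,15,24,25,26,27,28,29,30,31): XOR of data positions = 0⊕1⊕1⊕1⊕1⊕0⊕0⊕0⊕0⊕1⊕0⊕1⊕1⊕1⊕0 = 0
p16 (pos 16,17,18,19,20,21,22,23,24,25,26,27,28,29,30,31): XOR of data positions = 1⊕0⊕0⊕0⊕0⊕1⊕1⊕0⊕0⊕1⊕0⊕1⊕1⊕1⊕0 = 1
Codeword: 0000100001111001100001100101110

0000100001111001100001100101110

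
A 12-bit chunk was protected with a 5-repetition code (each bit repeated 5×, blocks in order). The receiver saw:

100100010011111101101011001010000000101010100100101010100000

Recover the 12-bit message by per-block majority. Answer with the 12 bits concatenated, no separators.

001110000010

Block 1 (10010): 2 ones → 0
Block 2 (00100): 1 one → 0
Block 3 (11111): 5 ones → 1
Block 4 (10110): 3 ones → 1
Block 5 (10110): 3 ones → 1
Block 6 (01010): 2 ones → 0
Block 7 (00000): 0 ones → 0
Block 8 (01010): 2 ones → 0
Block 9 (10100): 2 ones → 0
Block 10 (10010): 2 ones → 0
Block 11 (10101): 3 ones → 1
Block 12 (00000): 0 ones → 0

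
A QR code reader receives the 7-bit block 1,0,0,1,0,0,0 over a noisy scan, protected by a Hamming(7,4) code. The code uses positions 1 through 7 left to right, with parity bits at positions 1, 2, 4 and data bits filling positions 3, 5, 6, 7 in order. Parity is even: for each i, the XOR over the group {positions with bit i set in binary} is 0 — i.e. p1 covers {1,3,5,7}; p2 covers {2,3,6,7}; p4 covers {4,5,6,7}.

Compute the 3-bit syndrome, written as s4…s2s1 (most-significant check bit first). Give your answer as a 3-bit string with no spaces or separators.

101

s1 (pos 1,3,5,7): 1⊕0⊕0⊕0 = 1
s2 (pos 2,3,6,7): 0⊕0⊕0⊕0 = 0
s4 (pos 4,5,6,7): 1⊕0⊕0⊕0 = 1
Syndrome s4…s1 = 101 → error at position 5.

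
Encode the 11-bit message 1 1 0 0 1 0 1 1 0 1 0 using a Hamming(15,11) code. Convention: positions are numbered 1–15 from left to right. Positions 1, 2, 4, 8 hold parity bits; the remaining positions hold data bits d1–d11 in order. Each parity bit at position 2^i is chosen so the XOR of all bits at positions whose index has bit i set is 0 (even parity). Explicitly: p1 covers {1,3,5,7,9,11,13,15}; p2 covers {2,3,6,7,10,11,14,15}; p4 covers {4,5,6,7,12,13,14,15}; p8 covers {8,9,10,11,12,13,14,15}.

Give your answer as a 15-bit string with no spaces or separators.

011110001011010

Place data at non-parity positions: p1 p2 1 p4 1 0 0 p8 1 0 1 1 0 1 0
p1 (pos 1,3,5,7,9,11,13,15): XOR of data positions = 1⊕1⊕0⊕1⊕1⊕0⊕0 = 0
p2 (pos 2,3,6,7,10,11,14,15): XOR of data positions = 1⊕0⊕0⊕0⊕1⊕1⊕0 = 1
p4 (pos 4,5,6,7,12,13,14,15): XOR of data positions = 1⊕0⊕0⊕1⊕0⊕1⊕0 = 1
p8 (pos 8,9,10,11,12,13,14,15): XOR of data positions = 1⊕0⊕1⊕1⊕0⊕1⊕0 = 0
Codeword: 011110001011010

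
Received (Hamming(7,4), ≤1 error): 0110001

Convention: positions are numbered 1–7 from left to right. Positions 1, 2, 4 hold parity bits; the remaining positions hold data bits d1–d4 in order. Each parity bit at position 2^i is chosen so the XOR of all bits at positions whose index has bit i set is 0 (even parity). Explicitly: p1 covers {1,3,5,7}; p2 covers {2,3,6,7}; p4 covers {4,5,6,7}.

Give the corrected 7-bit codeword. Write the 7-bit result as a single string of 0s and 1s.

0110011

s1 (pos 1,3,5,7): 0⊕1⊕0⊕1 = 0
s2 (pos 2,3,6,7): 1⊕1⊕0⊕1 = 1
s4 (pos 4,5,6,7): 0⊕0⊕0⊕1 = 1
Syndrome s4…s1 = 110 → error at position 6.
Flip position 6: 0110001 → 0110011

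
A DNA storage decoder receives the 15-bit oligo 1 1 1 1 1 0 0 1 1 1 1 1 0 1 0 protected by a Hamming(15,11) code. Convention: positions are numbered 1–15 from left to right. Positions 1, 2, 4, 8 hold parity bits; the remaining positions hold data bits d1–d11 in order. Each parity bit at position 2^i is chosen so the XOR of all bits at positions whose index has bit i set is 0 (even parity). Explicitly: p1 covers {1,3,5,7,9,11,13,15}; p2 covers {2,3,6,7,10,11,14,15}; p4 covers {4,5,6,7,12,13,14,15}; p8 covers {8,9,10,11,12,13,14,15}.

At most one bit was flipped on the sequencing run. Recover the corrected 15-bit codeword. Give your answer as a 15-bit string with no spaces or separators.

110110011111010

s1 (pos 1,3,5,7,9,11,13,15): 1⊕1⊕1⊕0⊕1⊕1⊕0⊕0 = 1
s2 (pos 2,3,6,7,10,11,14,15): 1⊕1⊕0⊕0⊕1⊕1⊕1⊕0 = 1
s4 (pos 4,5,6,7,12,13,14,15): 1⊕1⊕0⊕0⊕1⊕0⊕1⊕0 = 0
s8 (pos 8,9,10,11,12,13,14,15): 1⊕1⊕1⊕1⊕1⊕0⊕1⊕0 = 0
Syndrome s8…s1 = 0011 → error at position 3.
Flip position 3: 111110011111010 → 110110011111010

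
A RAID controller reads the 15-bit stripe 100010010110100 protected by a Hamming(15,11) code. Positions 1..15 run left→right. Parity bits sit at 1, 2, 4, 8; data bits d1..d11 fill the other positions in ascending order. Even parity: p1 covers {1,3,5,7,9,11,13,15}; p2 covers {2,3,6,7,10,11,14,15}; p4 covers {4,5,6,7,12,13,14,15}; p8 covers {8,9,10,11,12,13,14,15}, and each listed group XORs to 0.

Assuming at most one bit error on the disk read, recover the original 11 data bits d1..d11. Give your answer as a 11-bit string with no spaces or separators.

s1 (pos 1,3,5,7,9,11,13,15): 1⊕0⊕1⊕0⊕0⊕1⊕1⊕0 = 0
s2 (pos 2,3,6,7,10,11,14,15): 0⊕0⊕0⊕0⊕1⊕1⊕0⊕0 = 0
s4 (pos 4,5,6,7,12,13,14,15): 0⊕1⊕0⊕0⊕0⊕1⊕0⊕0 = 0
s8 (pos 8,9,10,11,12,13,14,15): 1⊕0⊕1⊕1⊕0⊕1⊕0⊕0 = 0
Syndrome s8…s1 = 0000 → no error.
Read data bits from positions 3,5,6,7,9,10,11,12,13,14,15: 01000110100

01000110100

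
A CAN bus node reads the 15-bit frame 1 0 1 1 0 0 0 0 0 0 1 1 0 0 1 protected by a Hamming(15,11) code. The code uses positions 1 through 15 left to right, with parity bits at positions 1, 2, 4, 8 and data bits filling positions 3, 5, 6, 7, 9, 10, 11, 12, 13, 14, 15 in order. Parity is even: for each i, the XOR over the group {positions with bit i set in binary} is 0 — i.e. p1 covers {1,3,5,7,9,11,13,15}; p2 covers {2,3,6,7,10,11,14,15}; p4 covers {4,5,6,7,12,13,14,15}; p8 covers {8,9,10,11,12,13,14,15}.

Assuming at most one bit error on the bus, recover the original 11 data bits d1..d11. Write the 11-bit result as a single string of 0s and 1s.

s1 (pos 1,3,5,7,9,11,13,15): 1⊕1⊕0⊕0⊕0⊕1⊕0⊕1 = 0
s2 (pos 2,3,6,7,10,11,14,15): 0⊕1⊕0⊕0⊕0⊕1⊕0⊕1 = 1
s4 (pos 4,5,6,7,12,13,14,15): 1⊕0⊕0⊕0⊕1⊕0⊕0⊕1 = 1
s8 (pos 8,9,10,11,12,13,14,15): 0⊕0⊕0⊕1⊕1⊕0⊕0⊕1 = 1
Syndrome s8…s1 = 1110 → error at position 14.
Flip position 14: 101100000011001 → 101100000011011
Read data bits from positions 3,5,6,7,9,10,11,12,13,14,15: 10000011011

10000011011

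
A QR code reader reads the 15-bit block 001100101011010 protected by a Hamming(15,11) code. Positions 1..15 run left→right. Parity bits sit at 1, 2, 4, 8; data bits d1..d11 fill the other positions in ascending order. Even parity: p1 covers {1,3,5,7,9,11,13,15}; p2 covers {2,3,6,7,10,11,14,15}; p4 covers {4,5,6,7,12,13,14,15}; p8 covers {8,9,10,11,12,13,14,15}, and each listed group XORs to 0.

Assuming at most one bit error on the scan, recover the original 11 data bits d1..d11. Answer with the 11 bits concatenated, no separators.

10011011010

s1 (pos 1,3,5,7,9,11,13,15): 0⊕1⊕0⊕1⊕1⊕1⊕0⊕0 = 0
s2 (pos 2,3,6,7,10,11,14,15): 0⊕1⊕0⊕1⊕0⊕1⊕1⊕0 = 0
s4 (pos 4,5,6,7,12,13,14,15): 1⊕0⊕0⊕1⊕1⊕0⊕1⊕0 = 0
s8 (pos 8,9,10,11,12,13,14,15): 0⊕1⊕0⊕1⊕1⊕0⊕1⊕0 = 0
Syndrome s8…s1 = 0000 → no error.
Read data bits from positions 3,5,6,7,9,10,11,12,13,14,15: 10011011010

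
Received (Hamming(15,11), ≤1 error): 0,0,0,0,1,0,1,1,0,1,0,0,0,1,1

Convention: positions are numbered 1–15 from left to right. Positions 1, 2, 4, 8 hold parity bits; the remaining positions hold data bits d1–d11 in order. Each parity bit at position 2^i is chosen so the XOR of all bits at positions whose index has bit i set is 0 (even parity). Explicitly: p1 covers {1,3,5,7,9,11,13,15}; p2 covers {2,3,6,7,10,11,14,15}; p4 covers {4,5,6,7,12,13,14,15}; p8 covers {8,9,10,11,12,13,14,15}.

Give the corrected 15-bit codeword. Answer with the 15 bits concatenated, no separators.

s1 (pos 1,3,5,7,9,11,13,15): 0⊕0⊕1⊕1⊕0⊕0⊕0⊕1 = 1
s2 (pos 2,3,6,7,10,11,14,15): 0⊕0⊕0⊕1⊕1⊕0⊕1⊕1 = 0
s4 (pos 4,5,6,7,12,13,14,15): 0⊕1⊕0⊕1⊕0⊕0⊕1⊕1 = 0
s8 (pos 8,9,10,11,12,13,14,15): 1⊕0⊕1⊕0⊕0⊕0⊕1⊕1 = 0
Syndrome s8…s1 = 0001 → error at position 1.
Flip position 1: 000010110100011 → 100010110100011

100010110100011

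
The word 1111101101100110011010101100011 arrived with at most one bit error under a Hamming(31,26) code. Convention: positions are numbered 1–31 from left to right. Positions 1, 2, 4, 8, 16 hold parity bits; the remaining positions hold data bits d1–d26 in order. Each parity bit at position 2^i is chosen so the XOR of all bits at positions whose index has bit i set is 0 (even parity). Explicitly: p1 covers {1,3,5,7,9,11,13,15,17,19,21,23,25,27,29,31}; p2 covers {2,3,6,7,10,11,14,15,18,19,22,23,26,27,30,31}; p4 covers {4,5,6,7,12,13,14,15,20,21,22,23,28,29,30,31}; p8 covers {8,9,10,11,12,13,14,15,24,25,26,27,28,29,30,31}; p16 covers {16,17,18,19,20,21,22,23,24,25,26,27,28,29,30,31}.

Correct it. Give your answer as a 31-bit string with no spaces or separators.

1111101101100100011010101100011

s1 (pos 1,3,5,7,9,11,13,15,17,19,21,23,25,27,29,31): 1⊕1⊕1⊕1⊕0⊕1⊕0⊕1⊕0⊕1⊕1⊕1⊕1⊕0⊕0⊕1 = 1
s2 (pos 2,3,6,7,10,11,14,15,18,19,22,23,26,27,30,31): 1⊕1⊕0⊕1⊕1⊕1⊕1⊕1⊕1⊕1⊕0⊕1⊕1⊕0⊕1⊕1 = 1
s4 (pos 4,5,6,7,12,13,14,15,20,21,22,23,28,29,30,31): 1⊕1⊕0⊕1⊕0⊕0⊕1⊕1⊕0⊕1⊕0⊕1⊕0⊕0⊕1⊕1 = 1
s8 (pos 8,9,10,11,12,13,14,15,24,25,26,27,28,29,30,31): 1⊕0⊕1⊕1⊕0⊕0⊕1⊕1⊕0⊕1⊕1⊕0⊕0⊕0⊕1⊕1 = 1
s16 (pos 16,17,18,19,20,21,22,23,24,25,26,27,28,29,30,31): 0⊕0⊕1⊕1⊕0⊕1⊕0⊕1⊕0⊕1⊕1⊕0⊕0⊕0⊕1⊕1 = 0
Syndrome s16…s1 = 01111 → error at position 15.
Flip position 15: 1111101101100110011010101100011 → 1111101101100100011010101100011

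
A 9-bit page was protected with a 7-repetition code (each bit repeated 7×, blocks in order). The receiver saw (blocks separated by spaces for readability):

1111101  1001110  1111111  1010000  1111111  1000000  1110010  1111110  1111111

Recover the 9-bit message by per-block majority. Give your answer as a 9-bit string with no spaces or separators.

111010111

Block 1 (1111101): 6 ones → 1
Block 2 (1001110): 4 ones → 1
Block 3 (1111111): 7 ones → 1
Block 4 (1010000): 2 ones → 0
Block 5 (1111111): 7 ones → 1
Block 6 (1000000): 1 one → 0
Block 7 (1110010): 4 ones → 1
Block 8 (1111110): 6 ones → 1
Block 9 (1111111): 7 ones → 1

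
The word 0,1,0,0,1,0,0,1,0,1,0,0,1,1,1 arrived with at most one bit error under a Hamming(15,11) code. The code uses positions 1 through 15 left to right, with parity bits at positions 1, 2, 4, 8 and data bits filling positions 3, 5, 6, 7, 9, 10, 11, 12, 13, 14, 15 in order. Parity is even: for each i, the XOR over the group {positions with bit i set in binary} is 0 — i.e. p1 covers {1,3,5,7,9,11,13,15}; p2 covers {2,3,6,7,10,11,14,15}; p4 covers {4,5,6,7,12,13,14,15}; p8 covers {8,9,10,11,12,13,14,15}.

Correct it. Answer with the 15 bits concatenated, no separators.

s1 (pos 1,3,5,7,9,11,13,15): 0⊕0⊕1⊕0⊕0⊕0⊕1⊕1 = 1
s2 (pos 2,3,6,7,10,11,14,15): 1⊕0⊕0⊕0⊕1⊕0⊕1⊕1 = 0
s4 (pos 4,5,6,7,12,13,14,15): 0⊕1⊕0⊕0⊕0⊕1⊕1⊕1 = 0
s8 (pos 8,9,10,11,12,13,14,15): 1⊕0⊕1⊕0⊕0⊕1⊕1⊕1 = 1
Syndrome s8…s1 = 1001 → error at position 9.
Flip position 9: 010010010100111 → 010010011100111

010010011100111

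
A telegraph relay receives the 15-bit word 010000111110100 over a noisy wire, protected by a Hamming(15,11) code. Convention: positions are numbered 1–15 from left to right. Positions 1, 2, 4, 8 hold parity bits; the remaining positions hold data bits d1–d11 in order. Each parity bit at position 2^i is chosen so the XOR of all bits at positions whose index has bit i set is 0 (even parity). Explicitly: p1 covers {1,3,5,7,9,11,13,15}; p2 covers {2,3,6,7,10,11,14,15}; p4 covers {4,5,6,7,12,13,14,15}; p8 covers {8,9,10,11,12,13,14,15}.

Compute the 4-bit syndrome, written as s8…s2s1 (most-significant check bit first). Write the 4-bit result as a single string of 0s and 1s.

s1 (pos 1,3,5,7,9,11,13,15): 0⊕0⊕0⊕1⊕1⊕1⊕1⊕0 = 0
s2 (pos 2,3,6,7,10,11,14,15): 1⊕0⊕0⊕1⊕1⊕1⊕0⊕0 = 0
s4 (pos 4,5,6,7,12,13,14,15): 0⊕0⊕0⊕1⊕0⊕1⊕0⊕0 = 0
s8 (pos 8,9,10,11,12,13,14,15): 1⊕1⊕1⊕1⊕0⊕1⊕0⊕0 = 1
Syndrome s8…s1 = 1000 → error at position 8.

1000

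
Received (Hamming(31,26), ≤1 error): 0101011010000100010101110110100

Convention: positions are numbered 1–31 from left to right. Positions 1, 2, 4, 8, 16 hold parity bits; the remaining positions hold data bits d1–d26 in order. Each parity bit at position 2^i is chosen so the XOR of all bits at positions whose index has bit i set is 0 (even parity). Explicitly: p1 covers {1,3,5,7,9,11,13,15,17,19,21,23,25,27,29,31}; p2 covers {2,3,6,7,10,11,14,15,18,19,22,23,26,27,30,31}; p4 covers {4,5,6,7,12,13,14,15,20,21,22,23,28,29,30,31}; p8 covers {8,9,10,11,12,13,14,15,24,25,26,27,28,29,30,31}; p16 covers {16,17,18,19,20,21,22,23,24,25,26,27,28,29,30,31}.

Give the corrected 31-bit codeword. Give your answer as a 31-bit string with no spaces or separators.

s1 (pos 1,3,5,7,9,11,13,15,17,19,21,23,25,27,29,31): 0⊕0⊕0⊕1⊕1⊕0⊕0⊕0⊕0⊕0⊕0⊕1⊕0⊕1⊕1⊕0 = 1
s2 (pos 2,3,6,7,10,11,14,15,18,19,22,23,26,27,30,31): 1⊕0⊕1⊕1⊕0⊕0⊕1⊕0⊕1⊕0⊕1⊕1⊕1⊕1⊕0⊕0 = 1
s4 (pos 4,5,6,7,12,13,14,15,20,21,22,23,28,29,30,31): 1⊕0⊕1⊕1⊕0⊕0⊕1⊕0⊕1⊕0⊕1⊕1⊕0⊕1⊕0⊕0 = 0
s8 (pos 8,9,10,11,12,13,14,15,24,25,26,27,28,29,30,31): 0⊕1⊕0⊕0⊕0⊕0⊕1⊕0⊕1⊕0⊕1⊕1⊕0⊕1⊕0⊕0 = 0
s16 (pos 16,17,18,19,20,21,22,23,24,25,26,27,28,29,30,31): 0⊕0⊕1⊕0⊕1⊕0⊕1⊕1⊕1⊕0⊕1⊕1⊕0⊕1⊕0⊕0 = 0
Syndrome s16…s1 = 00011 → error at position 3.
Flip position 3: 0101011010000100010101110110100 → 0111011010000100010101110110100

0111011010000100010101110110100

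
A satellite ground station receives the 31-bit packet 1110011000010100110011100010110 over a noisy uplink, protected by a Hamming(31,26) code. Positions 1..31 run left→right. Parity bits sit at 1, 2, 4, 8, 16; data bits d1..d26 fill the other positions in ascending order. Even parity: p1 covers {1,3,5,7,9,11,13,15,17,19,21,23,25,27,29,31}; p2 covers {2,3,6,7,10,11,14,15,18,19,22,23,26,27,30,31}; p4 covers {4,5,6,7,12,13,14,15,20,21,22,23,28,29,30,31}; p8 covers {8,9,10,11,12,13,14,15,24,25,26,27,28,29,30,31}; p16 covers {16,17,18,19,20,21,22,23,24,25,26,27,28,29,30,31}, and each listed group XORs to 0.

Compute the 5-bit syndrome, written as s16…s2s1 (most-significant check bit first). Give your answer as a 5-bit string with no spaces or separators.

01100

s1 (pos 1,3,5,7,9,11,13,15,17,19,21,23,25,27,29,31): 1⊕1⊕0⊕1⊕0⊕0⊕0⊕0⊕1⊕0⊕1⊕1⊕0⊕1⊕1⊕0 = 0
s2 (pos 2,3,6,7,10,11,14,15,18,19,22,23,26,27,30,31): 1⊕1⊕1⊕1⊕0⊕0⊕1⊕0⊕1⊕0⊕1⊕1⊕0⊕1⊕1⊕0 = 0
s4 (pos 4,5,6,7,12,13,14,15,20,21,22,23,28,29,30,31): 0⊕0⊕1⊕1⊕1⊕0⊕1⊕0⊕0⊕1⊕1⊕1⊕0⊕1⊕1⊕0 = 1
s8 (pos 8,9,10,11,12,13,14,15,24,25,26,27,28,29,30,31): 0⊕0⊕0⊕0⊕1⊕0⊕1⊕0⊕0⊕0⊕0⊕1⊕0⊕1⊕1⊕0 = 1
s16 (pos 16,17,18,19,20,21,22,23,24,25,26,27,28,29,30,31): 0⊕1⊕1⊕0⊕0⊕1⊕1⊕1⊕0⊕0⊕0⊕1⊕0⊕1⊕1⊕0 = 0
Syndrome s16…s1 = 01100 → error at position 12.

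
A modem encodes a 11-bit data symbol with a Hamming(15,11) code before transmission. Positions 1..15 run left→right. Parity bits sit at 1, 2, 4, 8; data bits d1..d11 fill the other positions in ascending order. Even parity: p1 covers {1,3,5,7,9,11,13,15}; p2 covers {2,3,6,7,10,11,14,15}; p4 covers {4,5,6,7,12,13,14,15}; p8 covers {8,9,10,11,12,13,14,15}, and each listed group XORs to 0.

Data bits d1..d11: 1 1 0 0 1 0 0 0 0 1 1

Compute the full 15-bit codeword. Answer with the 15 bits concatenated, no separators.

Place data at non-parity positions: p1 p2 1 p4 1 0 0 p8 1 0 0 0 0 1 1
p1 (pos 1,3,5,7,9,11,13,15): XOR of data positions = 1⊕1⊕0⊕1⊕0⊕0⊕1 = 0
p2 (pos 2,3,6,7,10,11,14,15): XOR of data positions = 1⊕0⊕0⊕0⊕0⊕1⊕1 = 1
p4 (pos 4,5,6,7,12,13,14,15): XOR of data positions = 1⊕0⊕0⊕0⊕0⊕1⊕1 = 1
p8 (pos 8,9,10,11,12,13,14,15): XOR of data positions = 1⊕0⊕0⊕0⊕0⊕1⊕1 = 1
Codeword: 011110011000011

011110011000011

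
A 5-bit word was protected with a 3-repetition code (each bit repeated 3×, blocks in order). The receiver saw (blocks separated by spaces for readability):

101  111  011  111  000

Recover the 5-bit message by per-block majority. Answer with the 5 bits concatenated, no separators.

Block 1 (101): 2 ones → 1
Block 2 (111): 3 ones → 1
Block 3 (011): 2 ones → 1
Block 4 (111): 3 ones → 1
Block 5 (000): 0 ones → 0

11110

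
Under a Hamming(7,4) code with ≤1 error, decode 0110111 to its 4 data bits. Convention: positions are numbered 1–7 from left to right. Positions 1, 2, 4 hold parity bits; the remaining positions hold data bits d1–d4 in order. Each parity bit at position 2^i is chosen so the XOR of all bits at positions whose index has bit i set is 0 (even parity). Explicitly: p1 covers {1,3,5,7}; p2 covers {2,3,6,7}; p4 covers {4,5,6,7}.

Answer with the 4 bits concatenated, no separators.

1011

s1 (pos 1,3,5,7): 0⊕1⊕1⊕1 = 1
s2 (pos 2,3,6,7): 1⊕1⊕1⊕1 = 0
s4 (pos 4,5,6,7): 0⊕1⊕1⊕1 = 1
Syndrome s4…s1 = 101 → error at position 5.
Flip position 5: 0110111 → 0110011
Read data bits from positions 3,5,6,7: 1011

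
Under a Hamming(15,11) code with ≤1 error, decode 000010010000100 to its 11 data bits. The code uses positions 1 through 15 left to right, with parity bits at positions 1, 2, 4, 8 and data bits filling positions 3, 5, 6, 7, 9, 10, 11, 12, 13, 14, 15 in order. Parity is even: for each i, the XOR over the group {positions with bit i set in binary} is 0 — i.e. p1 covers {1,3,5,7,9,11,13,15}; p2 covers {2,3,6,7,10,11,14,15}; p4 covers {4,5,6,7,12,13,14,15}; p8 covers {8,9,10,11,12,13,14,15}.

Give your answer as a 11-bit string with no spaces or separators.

01000000100

s1 (pos 1,3,5,7,9,11,13,15): 0⊕0⊕1⊕0⊕0⊕0⊕1⊕0 = 0
s2 (pos 2,3,6,7,10,11,14,15): 0⊕0⊕0⊕0⊕0⊕0⊕0⊕0 = 0
s4 (pos 4,5,6,7,12,13,14,15): 0⊕1⊕0⊕0⊕0⊕1⊕0⊕0 = 0
s8 (pos 8,9,10,11,12,13,14,15): 1⊕0⊕0⊕0⊕0⊕1⊕0⊕0 = 0
Syndrome s8…s1 = 0000 → no error.
Read data bits from positions 3,5,6,7,9,10,11,12,13,14,15: 01000000100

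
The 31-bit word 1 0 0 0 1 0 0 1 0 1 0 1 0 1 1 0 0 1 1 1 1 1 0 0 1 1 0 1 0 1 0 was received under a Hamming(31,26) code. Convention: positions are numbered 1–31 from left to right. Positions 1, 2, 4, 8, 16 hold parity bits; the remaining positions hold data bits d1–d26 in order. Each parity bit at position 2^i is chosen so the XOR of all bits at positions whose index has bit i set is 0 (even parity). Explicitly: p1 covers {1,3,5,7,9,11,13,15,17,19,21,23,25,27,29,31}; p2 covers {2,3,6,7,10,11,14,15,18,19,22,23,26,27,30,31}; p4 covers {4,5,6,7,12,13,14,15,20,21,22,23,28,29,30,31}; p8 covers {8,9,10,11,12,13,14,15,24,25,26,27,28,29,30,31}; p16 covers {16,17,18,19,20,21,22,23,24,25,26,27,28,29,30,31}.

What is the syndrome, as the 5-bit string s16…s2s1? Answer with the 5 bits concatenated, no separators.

11100

s1 (pos 1,3,5,7,9,11,13,15,17,19,21,23,25,27,29,31): 1⊕0⊕1⊕0⊕0⊕0⊕0⊕1⊕0⊕1⊕1⊕0⊕1⊕0⊕0⊕0 = 0
s2 (pos 2,3,6,7,10,11,14,15,18,19,22,23,26,27,30,31): 0⊕0⊕0⊕0⊕1⊕0⊕1⊕1⊕1⊕1⊕1⊕0⊕1⊕0⊕1⊕0 = 0
s4 (pos 4,5,6,7,12,13,14,15,20,21,22,23,28,29,30,31): 0⊕1⊕0⊕0⊕1⊕0⊕1⊕1⊕1⊕1⊕1⊕0⊕1⊕0⊕1⊕0 = 1
s8 (pos 8,9,10,11,12,13,14,15,24,25,26,27,28,29,30,31): 1⊕0⊕1⊕0⊕1⊕0⊕1⊕1⊕0⊕1⊕1⊕0⊕1⊕0⊕1⊕0 = 1
s16 (pos 16,17,18,19,20,21,22,23,24,25,26,27,28,29,30,31): 0⊕0⊕1⊕1⊕1⊕1⊕1⊕0⊕0⊕1⊕1⊕0⊕1⊕0⊕1⊕0 = 1
Syndrome s16…s1 = 11100 → error at position 28.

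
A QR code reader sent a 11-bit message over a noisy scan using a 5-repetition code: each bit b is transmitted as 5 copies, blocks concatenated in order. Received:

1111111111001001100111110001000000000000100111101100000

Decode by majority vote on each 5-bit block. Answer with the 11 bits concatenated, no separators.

Block 1 (11111): 5 ones → 1
Block 2 (11111): 5 ones → 1
Block 3 (00100): 1 one → 0
Block 4 (11001): 3 ones → 1
Block 5 (11110): 4 ones → 1
Block 6 (00100): 1 one → 0
Block 7 (00000): 0 ones → 0
Block 8 (00000): 0 ones → 0
Block 9 (10011): 3 ones → 1
Block 10 (11011): 4 ones → 1
Block 11 (00000): 0 ones → 0

11011000110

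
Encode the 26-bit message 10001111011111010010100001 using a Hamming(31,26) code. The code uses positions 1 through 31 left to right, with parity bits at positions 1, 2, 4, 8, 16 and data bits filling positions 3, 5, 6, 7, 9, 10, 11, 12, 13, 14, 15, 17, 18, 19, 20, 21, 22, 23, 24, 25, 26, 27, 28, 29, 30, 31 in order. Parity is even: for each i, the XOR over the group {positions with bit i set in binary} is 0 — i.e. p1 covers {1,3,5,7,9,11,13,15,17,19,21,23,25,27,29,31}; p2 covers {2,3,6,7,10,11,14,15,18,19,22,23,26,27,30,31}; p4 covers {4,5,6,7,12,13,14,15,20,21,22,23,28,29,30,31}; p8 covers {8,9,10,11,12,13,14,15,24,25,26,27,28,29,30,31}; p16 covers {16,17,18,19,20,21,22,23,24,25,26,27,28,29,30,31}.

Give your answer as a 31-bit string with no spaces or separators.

0111000111110111111010010100001

Place data at non-parity positions: p1 p2 1 p4 0 0 0 p8 1 1 1 1 0 1 1 p16 1 1 1 0 1 0 0 1 0 1 0 0 0 0 1
p1 (pos 1,3,5,7,9,11,13,15,17,19,21,23,25,27,29,31): XOR of data positions = 1⊕0⊕0⊕1⊕1⊕0⊕1⊕1⊕1⊕1⊕0⊕0⊕0⊕0⊕1 = 0
p2 (pos 2,3,6,7,10,11,14,15,18,19,22,23,26,27,30,31): XOR of data positions = 1⊕0⊕0⊕1⊕1⊕1⊕1⊕1⊕1⊕0⊕0⊕1⊕0⊕0⊕1 = 1
p4 (pos 4,5,6,7,12,13,14,15,20,21,22,23,28,29,30,31): XOR of data positions = 0⊕0⊕0⊕1⊕0⊕1⊕1⊕0⊕1⊕0⊕0⊕0⊕0⊕0⊕1 = 1
p8 (pos 8,9,10,11,12,13,14,15,24,25,26,27,28,29,30,31): XOR of data positions = 1⊕1⊕1⊕1⊕0⊕1⊕1⊕1⊕0⊕1⊕0⊕0⊕0⊕0⊕1 = 1
p16 (pos 16,17,18,19,20,21,22,23,24,25,26,27,28,29,30,31): XOR of data positions = 1⊕1⊕1⊕0⊕1⊕0⊕0⊕1⊕0⊕1⊕0⊕0⊕0⊕0⊕1 = 1
Codeword: 0111000111110111111010010100001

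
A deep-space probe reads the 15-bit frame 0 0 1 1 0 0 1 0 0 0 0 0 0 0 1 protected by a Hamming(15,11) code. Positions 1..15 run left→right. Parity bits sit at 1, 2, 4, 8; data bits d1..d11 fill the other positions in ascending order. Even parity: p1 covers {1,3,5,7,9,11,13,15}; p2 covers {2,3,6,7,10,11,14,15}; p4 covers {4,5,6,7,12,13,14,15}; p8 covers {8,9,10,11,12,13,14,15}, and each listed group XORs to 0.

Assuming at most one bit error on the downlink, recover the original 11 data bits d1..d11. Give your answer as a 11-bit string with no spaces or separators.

s1 (pos 1,3,5,7,9,11,13,15): 0⊕1⊕0⊕1⊕0⊕0⊕0⊕1 = 1
s2 (pos 2,3,6,7,10,11,14,15): 0⊕1⊕0⊕1⊕0⊕0⊕0⊕1 = 1
s4 (pos 4,5,6,7,12,13,14,15): 1⊕0⊕0⊕1⊕0⊕0⊕0⊕1 = 1
s8 (pos 8,9,10,11,12,13,14,15): 0⊕0⊕0⊕0⊕0⊕0⊕0⊕1 = 1
Syndrome s8…s1 = 1111 → error at position 15.
Flip position 15: 001100100000001 → 001100100000000
Read data bits from positions 3,5,6,7,9,10,11,12,13,14,15: 10010000000

10010000000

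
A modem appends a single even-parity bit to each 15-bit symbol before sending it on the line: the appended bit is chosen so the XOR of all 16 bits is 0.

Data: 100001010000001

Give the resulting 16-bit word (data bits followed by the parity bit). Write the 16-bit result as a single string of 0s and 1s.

1000010100000010

XOR of the 15 data bits: 1⊕0⊕0⊕0⊕0⊕1⊕0⊕1⊕0⊕0⊕0⊕0⊕0⊕0⊕1 = 0
Parity bit = 0 (so all 16 bits XOR to 0).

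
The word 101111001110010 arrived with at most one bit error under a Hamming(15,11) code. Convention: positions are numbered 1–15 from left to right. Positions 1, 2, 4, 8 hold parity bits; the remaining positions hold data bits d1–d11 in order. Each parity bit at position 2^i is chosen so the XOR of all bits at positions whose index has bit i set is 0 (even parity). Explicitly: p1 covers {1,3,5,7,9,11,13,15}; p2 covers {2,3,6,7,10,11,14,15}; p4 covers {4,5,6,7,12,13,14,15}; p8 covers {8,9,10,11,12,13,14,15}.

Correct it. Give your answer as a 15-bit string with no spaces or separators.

100111001110010

s1 (pos 1,3,5,7,9,11,13,15): 1⊕1⊕1⊕0⊕1⊕1⊕0⊕0 = 1
s2 (pos 2,3,6,7,10,11,14,15): 0⊕1⊕1⊕0⊕1⊕1⊕1⊕0 = 1
s4 (pos 4,5,6,7,12,13,14,15): 1⊕1⊕1⊕0⊕0⊕0⊕1⊕0 = 0
s8 (pos 8,9,10,11,12,13,14,15): 0⊕1⊕1⊕1⊕0⊕0⊕1⊕0 = 0
Syndrome s8…s1 = 0011 → error at position 3.
Flip position 3: 101111001110010 → 100111001110010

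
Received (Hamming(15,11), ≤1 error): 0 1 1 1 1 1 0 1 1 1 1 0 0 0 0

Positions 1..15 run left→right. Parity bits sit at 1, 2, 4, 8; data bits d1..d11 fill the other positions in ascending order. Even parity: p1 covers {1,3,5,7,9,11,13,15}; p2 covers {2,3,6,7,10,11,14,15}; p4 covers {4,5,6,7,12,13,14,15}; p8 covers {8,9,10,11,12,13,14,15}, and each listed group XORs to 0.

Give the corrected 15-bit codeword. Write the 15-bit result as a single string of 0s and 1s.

s1 (pos 1,3,5,7,9,11,13,15): 0⊕1⊕1⊕0⊕1⊕1⊕0⊕0 = 0
s2 (pos 2,3,6,7,10,11,14,15): 1⊕1⊕1⊕0⊕1⊕1⊕0⊕0 = 1
s4 (pos 4,5,6,7,12,13,14,15): 1⊕1⊕1⊕0⊕0⊕0⊕0⊕0 = 1
s8 (pos 8,9,10,11,12,13,14,15): 1⊕1⊕1⊕1⊕0⊕0⊕0⊕0 = 0
Syndrome s8…s1 = 0110 → error at position 6.
Flip position 6: 011111011110000 → 011110011110000

011110011110000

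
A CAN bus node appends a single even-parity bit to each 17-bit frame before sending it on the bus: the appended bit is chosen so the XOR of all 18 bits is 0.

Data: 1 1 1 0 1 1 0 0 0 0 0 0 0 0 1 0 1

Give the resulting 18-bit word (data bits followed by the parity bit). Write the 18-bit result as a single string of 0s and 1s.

111011000000001011

XOR of the 17 data bits: 1⊕1⊕1⊕0⊕1⊕1⊕0⊕0⊕0⊕0⊕0⊕0⊕0⊕0⊕1⊕0⊕1 = 1
Parity bit = 1 (so all 18 bits XOR to 0).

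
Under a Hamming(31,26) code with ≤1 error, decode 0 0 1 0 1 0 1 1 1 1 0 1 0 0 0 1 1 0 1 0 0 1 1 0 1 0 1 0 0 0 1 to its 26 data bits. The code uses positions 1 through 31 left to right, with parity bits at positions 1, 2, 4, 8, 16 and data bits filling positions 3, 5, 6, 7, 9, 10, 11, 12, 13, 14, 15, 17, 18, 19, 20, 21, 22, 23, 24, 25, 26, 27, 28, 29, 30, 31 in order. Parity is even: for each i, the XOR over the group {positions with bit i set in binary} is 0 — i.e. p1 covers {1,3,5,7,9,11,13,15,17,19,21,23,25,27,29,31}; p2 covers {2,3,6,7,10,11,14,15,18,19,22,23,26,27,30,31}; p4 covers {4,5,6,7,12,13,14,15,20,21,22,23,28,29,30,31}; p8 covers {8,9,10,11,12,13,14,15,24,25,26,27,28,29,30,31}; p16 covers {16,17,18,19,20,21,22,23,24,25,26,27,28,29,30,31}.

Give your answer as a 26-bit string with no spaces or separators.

s1 (pos 1,3,5,7,9,11,13,15,17,19,21,23,25,27,29,31): 0⊕1⊕1⊕1⊕1⊕0⊕0⊕0⊕1⊕1⊕0⊕1⊕1⊕1⊕0⊕1 = 0
s2 (pos 2,3,6,7,10,11,14,15,18,19,22,23,26,27,30,31): 0⊕1⊕0⊕1⊕1⊕0⊕0⊕0⊕0⊕1⊕1⊕1⊕0⊕1⊕0⊕1 = 0
s4 (pos 4,5,6,7,12,13,14,15,20,21,22,23,28,29,30,31): 0⊕1⊕0⊕1⊕1⊕0⊕0⊕0⊕0⊕0⊕1⊕1⊕0⊕0⊕0⊕1 = 0
s8 (pos 8,9,10,11,12,13,14,15,24,25,26,27,28,29,30,31): 1⊕1⊕1⊕0⊕1⊕0⊕0⊕0⊕0⊕1⊕0⊕1⊕0⊕0⊕0⊕1 = 1
s16 (pos 16,17,18,19,20,21,22,23,24,25,26,27,28,29,30,31): 1⊕1⊕0⊕1⊕0⊕0⊕1⊕1⊕0⊕1⊕0⊕1⊕0⊕0⊕0⊕1 = 0
Syndrome s16…s1 = 01000 → error at position 8.
Flip position 8: 0010101111010001101001101010001 → 0010101011010001101001101010001
Read data bits from positions 3,5,6,7,9,10,11,12,13,14,15,17,18,19,20,21,22,23,24,25,26,27,28,29,30,31: 11011101000101001101010001

11011101000101001101010001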